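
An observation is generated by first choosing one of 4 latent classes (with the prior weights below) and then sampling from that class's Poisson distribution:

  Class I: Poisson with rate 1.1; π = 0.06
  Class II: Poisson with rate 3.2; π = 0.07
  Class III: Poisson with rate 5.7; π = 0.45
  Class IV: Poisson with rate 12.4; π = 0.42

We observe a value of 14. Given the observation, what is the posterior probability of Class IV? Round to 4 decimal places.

The responsibility of component k is P(Z=k) f_k(x) divided by Σ_j P(Z=j) f_j(x).
Component likelihoods at x = 14:
  f_I = 1.44999e-11
  f_II = 5.52013e-06
  f_III = 0.00146677
  f_IV = 0.0959939
Weight by the priors:
  P(Z=I)·f_I = 0.06 × 1.44999e-11 = 8.69995e-13
  P(Z=II)·f_II = 0.07 × 5.52013e-06 = 3.86409e-07
  P(Z=III)·f_III = 0.45 × 0.00146677 = 0.000660045
  P(Z=IV)·f_IV = 0.42 × 0.0959939 = 0.0403174
Evidence: 8.69995e-13 + 3.86409e-07 + 0.000660045 + 0.0403174 = 0.0409779
So the posterior for Class IV is 0.0403174 / 0.0409779 ≈ 0.9839.

0.9839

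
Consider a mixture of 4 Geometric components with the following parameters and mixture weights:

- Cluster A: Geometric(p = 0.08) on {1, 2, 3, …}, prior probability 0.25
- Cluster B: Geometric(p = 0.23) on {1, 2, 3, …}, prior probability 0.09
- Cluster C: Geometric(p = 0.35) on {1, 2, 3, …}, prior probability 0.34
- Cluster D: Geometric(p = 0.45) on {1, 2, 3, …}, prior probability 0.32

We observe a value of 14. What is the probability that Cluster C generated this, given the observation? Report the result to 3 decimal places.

Posterior ∝ prior × likelihood, so P(k | x) ∝ w_k f_k(x); normalise over all components.
Component likelihoods at x = 14:
  f_A = 0.0270602
  f_B = 0.0076932
  f_C = 0.00129402
  f_D = 0.000189639
Unnormalised posteriors:
  w_A·f_A = 0.25 × 0.0270602 = 0.00676506
  w_B·f_B = 0.09 × 0.0076932 = 0.000692388
  w_C·f_C = 0.34 × 0.00129402 = 0.000439968
  w_D·f_D = 0.32 × 0.000189639 = 6.06845e-05
Evidence: 0.00676506 + 0.000692388 + 0.000439968 + 6.06845e-05 = 0.0079581
P(Cluster C | data) ≈ 0.055

0.055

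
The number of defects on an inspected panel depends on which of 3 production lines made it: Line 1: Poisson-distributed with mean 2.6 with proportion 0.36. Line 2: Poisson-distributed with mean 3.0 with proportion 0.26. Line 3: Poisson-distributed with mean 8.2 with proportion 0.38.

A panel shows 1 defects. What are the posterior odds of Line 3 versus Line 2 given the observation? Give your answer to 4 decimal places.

Posterior odds = (π_i f_i(x)) / (π_j f_j(x)); the normalising sum cancels.
Component likelihoods at x = 1 defects:
  L_1 = e^(−2.6)·2.6^1/1! = 0.193111
  L_2 = e^(−3.0)·3.0^1/1! = 0.149361
  L_3 = e^(−8.2)·8.2^1/1! = 0.00225216
Odds = (0.38/0.26) × (0.00225216/0.149361) = 1.46154 × 0.0150786 ≈ 0.0220

0.0220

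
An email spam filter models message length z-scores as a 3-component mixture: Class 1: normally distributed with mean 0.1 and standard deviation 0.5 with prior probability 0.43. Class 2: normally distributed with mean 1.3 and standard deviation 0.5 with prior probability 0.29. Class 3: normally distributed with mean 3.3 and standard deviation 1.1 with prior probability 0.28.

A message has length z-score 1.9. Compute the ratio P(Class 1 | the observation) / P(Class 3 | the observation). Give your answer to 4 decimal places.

The posterior odds equal the prior odds times the likelihood ratio: (π_i/π_j)·(f_i(x)/f_j(x)).
Component likelihoods at x = 1.9:
  L_1 = 0.0012238
  L_2 = 0.388372
  L_3 = 0.161352
Odds = (0.43/0.28) × (0.0012238/0.161352) = 1.53571 × 0.00758468 ≈ 0.0116

0.0116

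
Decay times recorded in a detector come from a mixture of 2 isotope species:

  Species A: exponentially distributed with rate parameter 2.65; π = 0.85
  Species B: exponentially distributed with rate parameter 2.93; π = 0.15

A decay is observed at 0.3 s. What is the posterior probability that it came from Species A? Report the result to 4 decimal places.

P(component k | x) = w_k·f_k(x) / marginal(x), where marginal(x) = Σ_j w_j·f_j(x).
Component likelihoods at x = 0.3 s:
  p_A = 1.19669
  p_B = 1.21653
Multiply by the mixture weights:
  w_A·p_A = 0.85 × 1.19669 = 1.01719
  w_B·p_B = 0.15 × 1.21653 = 0.182479
Denominator: 1.01719 + 0.182479 = 1.19967
Responsibility of Species A: 1.01719 / 1.19967 ≈ 0.8479

0.8479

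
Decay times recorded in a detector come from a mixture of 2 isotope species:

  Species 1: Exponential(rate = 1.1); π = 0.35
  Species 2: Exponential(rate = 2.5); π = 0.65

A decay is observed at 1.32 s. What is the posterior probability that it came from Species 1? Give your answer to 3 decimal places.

The responsibility of component k is w_k f_k(x) divided by Σ_j w_j f_j(x).
Evaluate each component's likelihood at the observed value:
  L_1 = 0.257512
  L_2 = 0.0922079
Prior × likelihood for each component:
  w_1·L_1 = 0.35 × 0.257512 = 0.0901291
  w_2·L_2 = 0.65 × 0.0922079 = 0.0599351
Normaliser: 0.0901291 + 0.0599351 = 0.150064
Responsibility of Species 1: 0.0901291 / 0.150064 ≈ 0.601

0.601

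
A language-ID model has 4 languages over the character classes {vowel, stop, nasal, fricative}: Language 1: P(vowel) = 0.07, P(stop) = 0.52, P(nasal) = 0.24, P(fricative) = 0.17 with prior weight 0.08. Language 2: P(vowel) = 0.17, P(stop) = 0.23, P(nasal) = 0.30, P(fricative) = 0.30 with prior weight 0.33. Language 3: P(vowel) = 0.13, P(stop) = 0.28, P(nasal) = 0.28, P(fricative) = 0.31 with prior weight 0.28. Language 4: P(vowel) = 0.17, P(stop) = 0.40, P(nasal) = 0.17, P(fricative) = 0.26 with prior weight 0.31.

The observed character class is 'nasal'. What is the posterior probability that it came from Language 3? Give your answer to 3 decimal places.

0.314

By Bayes' theorem, P(k | x) = π_k f_k(x) / Σ_j π_j f_j(x).
Component likelihoods at x = 'nasal':
  p_1 = P(nasal | comp) = 0.24
  p_2 = P(nasal | comp) = 0.30
  p_3 = P(nasal | comp) = 0.28
  p_4 = P(nasal | comp) = 0.17
Weight by the priors:
  π_1·p_1 = 0.08 × 0.24 = 0.0192
  π_2·p_2 = 0.33 × 0.3 = 0.099
  π_3·p_3 = 0.28 × 0.28 = 0.0784
  π_4·p_4 = 0.31 × 0.17 = 0.0527
Marginal: 0.0192 + 0.099 + 0.0784 + 0.0527 = 0.2493
P(Language 3 | 'nasal') ≈ 0.314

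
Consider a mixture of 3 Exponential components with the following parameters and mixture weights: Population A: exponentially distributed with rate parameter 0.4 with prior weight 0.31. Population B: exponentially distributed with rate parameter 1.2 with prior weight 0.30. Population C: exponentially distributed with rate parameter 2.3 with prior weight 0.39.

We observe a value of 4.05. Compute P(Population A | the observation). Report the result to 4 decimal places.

0.8953

By Bayes' theorem, P(k | x) = P(Z=k) f_k(x) / Σ_j P(Z=j) f_j(x).
Evaluate each component's likelihood at the observed value:
  f_A = 0.4·e^(−0.4·4.05) = 0.4·e^(−1.6200) = 0.0791595
  f_B = 1.2·e^(−1.2·4.05) = 1.2·e^(−4.8600) = 0.00930058
  f_C = 2.3·e^(−2.3·4.05) = 2.3·e^(−9.3150) = 0.000207145
Weight by the priors:
  P(Z=A)·f_A = 0.31 × 0.0791595 = 0.0245394
  P(Z=B)·f_B = 0.30 × 0.00930058 = 0.00279017
  P(Z=C)·f_C = 0.39 × 0.000207145 = 8.07866e-05
Normaliser: 0.0245394 + 0.00279017 + 8.07866e-05 = 0.0274104
P(Population A | data) = 0.0245394 / 0.0274104 ≈ 0.8953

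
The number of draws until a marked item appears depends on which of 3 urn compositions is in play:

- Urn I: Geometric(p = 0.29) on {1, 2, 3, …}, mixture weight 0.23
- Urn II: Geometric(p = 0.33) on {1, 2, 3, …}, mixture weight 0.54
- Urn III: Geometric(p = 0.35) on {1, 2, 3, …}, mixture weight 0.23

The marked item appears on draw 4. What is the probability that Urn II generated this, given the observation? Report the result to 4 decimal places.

By Bayes' theorem, P(k | x) = π_k f_k(x) / Σ_j π_j f_j(x).
Evaluate each component's likelihood at the observed value:
  f_I = 0.103794
  f_II = 0.0992518
  f_III = 0.0961188
Weight by the priors:
  π_I·f_I = 0.23 × 0.103794 = 0.0238727
  π_II·f_II = 0.54 × 0.0992518 = 0.053596
  π_III·f_III = 0.23 × 0.0961188 = 0.0221073
Evidence: 0.0238727 + 0.053596 + 0.0221073 = 0.0995759
P(Urn II | the observation) ≈ 0.5382

0.5382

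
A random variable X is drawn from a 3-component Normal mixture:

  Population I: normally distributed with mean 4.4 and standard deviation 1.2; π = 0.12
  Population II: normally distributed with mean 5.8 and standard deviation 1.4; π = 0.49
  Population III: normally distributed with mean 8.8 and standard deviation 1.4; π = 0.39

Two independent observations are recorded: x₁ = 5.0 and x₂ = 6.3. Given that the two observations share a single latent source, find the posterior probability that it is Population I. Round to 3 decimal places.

0.095

Apply Bayes' rule: the posterior for each component is proportional to its prior times its likelihood at x.
Since both observations come from the same component, the likelihood for component k is f_k(x₁)·f_k(x₂).
  p_I = [0.293388] × [0.0949189] = 0.027848
  p_II = [0.242034] × [0.267353] = 0.0647085
  p_III = [0.00716115] × [0.057856] = 0.000414316
Multiply by the mixture weights:
  P(Z=I)·p_I = 0.12 × 0.027848 = 0.00334177
  P(Z=II)·p_II = 0.49 × 0.0647085 = 0.0317072
  P(Z=III)·p_III = 0.39 × 0.000414316 = 0.000161583
Sum: 0.00334177 + 0.0317072 + 0.000161583 = 0.0352105
Responsibility of Population I: 0.00334177 / 0.0352105 ≈ 0.095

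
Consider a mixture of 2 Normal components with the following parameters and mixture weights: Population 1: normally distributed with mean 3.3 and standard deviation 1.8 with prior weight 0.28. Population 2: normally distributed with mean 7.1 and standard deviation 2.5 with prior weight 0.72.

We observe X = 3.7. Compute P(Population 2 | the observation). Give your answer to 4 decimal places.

By Bayes' theorem, P(k | x) = P(Z=k) f_k(x) / Σ_j P(Z=j) f_j(x).
Component likelihoods at x = 3.7:
  L_1 = 0.216229
  L_2 = 0.0632899
Unnormalised posteriors:
  P(Z=1)·L_1 = 0.28 × 0.216229 = 0.0605442
  P(Z=2)·L_2 = 0.72 × 0.0632899 = 0.0455687
Denominator: 0.0605442 + 0.0455687 = 0.106113
P(Population 2 | x) = 0.0455687 / 0.106113 ≈ 0.4294

0.4294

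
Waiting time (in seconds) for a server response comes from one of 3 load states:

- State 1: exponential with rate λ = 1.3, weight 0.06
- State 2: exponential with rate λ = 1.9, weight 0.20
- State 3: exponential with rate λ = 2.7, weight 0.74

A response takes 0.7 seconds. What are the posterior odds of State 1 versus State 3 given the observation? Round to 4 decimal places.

0.1040

Posterior odds = (π_i f_i(x)) / (π_j f_j(x)); the normalising sum cancels.
Exponential densities:
  p_1 = 0.523281
  p_2 = 0.502507
  p_3 = 0.407894
0.0313969 / 0.301841 ≈ 0.1040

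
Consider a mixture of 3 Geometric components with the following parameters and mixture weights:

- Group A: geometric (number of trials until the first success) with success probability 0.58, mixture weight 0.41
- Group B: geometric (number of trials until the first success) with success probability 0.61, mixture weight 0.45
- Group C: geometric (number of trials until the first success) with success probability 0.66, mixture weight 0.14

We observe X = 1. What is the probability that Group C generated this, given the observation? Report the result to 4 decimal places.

The responsibility of component k is π_k f_k(x) divided by Σ_j π_j f_j(x).
Component likelihoods at x = 1:
  f_A = 0.58
  f_B = 0.61
  f_C = 0.66
Unnormalised posteriors:
  π_A·f_A = 0.41 × 0.58 = 0.2378
  π_B·f_B = 0.45 × 0.61 = 0.2745
  π_C·f_C = 0.14 × 0.66 = 0.0924
Denominator: 0.2378 + 0.2745 + 0.0924 = 0.6047
Responsibility of Group C: 0.0924 / 0.6047 ≈ 0.1528

0.1528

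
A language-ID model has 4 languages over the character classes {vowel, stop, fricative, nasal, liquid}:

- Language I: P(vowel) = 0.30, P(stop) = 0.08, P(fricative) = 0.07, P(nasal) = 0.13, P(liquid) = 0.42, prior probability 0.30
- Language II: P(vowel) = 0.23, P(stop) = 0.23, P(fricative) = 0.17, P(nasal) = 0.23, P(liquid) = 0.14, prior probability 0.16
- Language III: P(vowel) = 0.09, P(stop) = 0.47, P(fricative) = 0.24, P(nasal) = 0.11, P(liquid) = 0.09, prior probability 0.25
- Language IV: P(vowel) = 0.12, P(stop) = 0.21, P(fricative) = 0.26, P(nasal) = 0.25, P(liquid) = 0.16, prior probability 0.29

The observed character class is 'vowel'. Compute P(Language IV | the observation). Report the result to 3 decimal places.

0.189

Apply Bayes' rule: the posterior for each component is proportional to its prior times its likelihood at x.
Evaluate each component's likelihood at the observed value:
  L_I = P(vowel | comp) = 0.30
  L_II = P(vowel | comp) = 0.23
  L_III = P(vowel | comp) = 0.09
  L_IV = P(vowel | comp) = 0.12
Weight by the priors:
  P(Z=I)·L_I = 0.30 × 0.3 = 0.09
  P(Z=II)·L_II = 0.16 × 0.23 = 0.0368
  P(Z=III)·L_III = 0.25 × 0.09 = 0.0225
  P(Z=IV)·L_IV = 0.29 × 0.12 = 0.0348
Denominator: 0.09 + 0.0368 + 0.0225 + 0.0348 = 0.1841
P(Language IV | data) = 0.0348 / 0.1841 ≈ 0.189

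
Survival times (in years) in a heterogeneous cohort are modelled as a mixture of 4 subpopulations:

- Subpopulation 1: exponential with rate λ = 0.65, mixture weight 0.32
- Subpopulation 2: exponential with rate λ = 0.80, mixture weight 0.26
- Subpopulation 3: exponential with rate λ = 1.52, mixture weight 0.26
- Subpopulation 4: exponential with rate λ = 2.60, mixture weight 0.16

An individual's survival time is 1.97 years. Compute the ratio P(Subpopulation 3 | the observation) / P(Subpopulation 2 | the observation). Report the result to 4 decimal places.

0.4600

The posterior odds equal the prior odds times the likelihood ratio: (P(Z=i)/P(Z=j))·(f_i(x)/f_j(x)).
Component likelihoods at x = 1.97 years:
  f_1 = 0.180634
  f_2 = 0.165441
  f_3 = 0.0761013
  f_4 = 0.0155066
0.0197863 / 0.0430145 ≈ 0.4600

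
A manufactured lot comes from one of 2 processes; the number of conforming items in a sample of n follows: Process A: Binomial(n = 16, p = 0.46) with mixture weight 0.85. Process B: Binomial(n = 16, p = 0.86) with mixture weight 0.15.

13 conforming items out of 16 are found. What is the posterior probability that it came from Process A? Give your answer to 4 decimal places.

0.0871

Posterior ∝ prior × likelihood, so P(k | x) ∝ π_k f_k(x); normalise over all components.
Component likelihoods at x = 13 conforming items out of 16:
  f_A = C(16,13)·0.46^13·0.54^3 = 560·4.12907e-05·0.157464 = 0.003641
  f_B = C(16,13)·0.86^13·0.14^3 = 560·0.14076·0.002744 = 0.216298
Multiply by the mixture weights:
  π_A·f_A = 0.85 × 0.003641 = 0.00309485
  π_B·f_B = 0.15 × 0.216298 = 0.0324447
Evidence: 0.00309485 + 0.0324447 = 0.0355395
P(Process A | data) = 0.00309485 / 0.0355395 ≈ 0.0871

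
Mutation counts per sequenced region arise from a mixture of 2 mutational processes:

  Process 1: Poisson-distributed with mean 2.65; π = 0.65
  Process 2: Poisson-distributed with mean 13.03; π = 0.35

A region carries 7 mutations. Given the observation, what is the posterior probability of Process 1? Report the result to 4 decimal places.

By Bayes' theorem, P(k | x) = P(Z=k) f_k(x) / Σ_j P(Z=j) f_j(x).
Poisson probabilities:
  f_1 = 0.012865
  f_2 = 0.0277539
Unnormalised posteriors:
  P(Z=1)·f_1 = 0.65 × 0.012865 = 0.00836226
  P(Z=2)·f_2 = 0.35 × 0.0277539 = 0.00971385
Evidence: 0.00836226 + 0.00971385 = 0.0180761
So the posterior for Process 1 is 0.00836226 / 0.0180761 ≈ 0.4626.

0.4626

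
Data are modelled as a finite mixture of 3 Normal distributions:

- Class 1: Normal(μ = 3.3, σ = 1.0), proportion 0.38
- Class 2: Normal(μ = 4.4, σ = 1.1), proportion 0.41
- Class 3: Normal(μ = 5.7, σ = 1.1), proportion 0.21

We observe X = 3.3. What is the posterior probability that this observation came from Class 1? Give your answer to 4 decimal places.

0.6092

By Bayes' theorem, P(k | x) = π_k f_k(x) / Σ_j π_j f_j(x).
Component likelihoods at x = 3.3:
  p_1 = (1/(1.0·√(2π)))·exp(−(3.3−3.3)²/(2·1.0²)) = 0.398942·exp(-0.00000) = 0.398942
  p_2 = (1/(1.1·√(2π)))·exp(−(3.3−4.4)²/(2·1.1²)) = 0.362675·exp(-0.50000) = 0.219973
  p_3 = (1/(1.1·√(2π)))·exp(−(3.3−5.7)²/(2·1.1²)) = 0.362675·exp(-2.38017) = 0.0335602
Multiply by the mixture weights:
  π_1·p_1 = 0.38 × 0.398942 = 0.151598
  π_2·p_2 = 0.41 × 0.219973 = 0.0901891
  π_3·p_3 = 0.21 × 0.0335602 = 0.00704765
Marginal: 0.151598 + 0.0901891 + 0.00704765 = 0.248835
So the posterior for Class 1 is 0.151598 / 0.248835 ≈ 0.6092.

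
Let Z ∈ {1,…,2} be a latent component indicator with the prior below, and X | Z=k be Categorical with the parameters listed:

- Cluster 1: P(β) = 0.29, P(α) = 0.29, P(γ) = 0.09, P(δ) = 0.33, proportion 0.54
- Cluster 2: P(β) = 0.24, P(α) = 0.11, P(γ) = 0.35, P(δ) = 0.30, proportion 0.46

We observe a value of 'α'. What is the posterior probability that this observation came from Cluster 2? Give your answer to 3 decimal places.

By Bayes' theorem, P(k | x) = π_k f_k(x) / Σ_j π_j f_j(x).
Evaluate each component's likelihood at the observed value:
  f_1 = P(α | comp) = 0.29
  f_2 = P(α | comp) = 0.11
Prior × likelihood for each component:
  π_1·f_1 = 0.54 × 0.29 = 0.1566
  π_2·f_2 = 0.46 × 0.11 = 0.0506
Normaliser: 0.1566 + 0.0506 = 0.2072
P(Cluster 2 | 'α') = 0.0506 / 0.2072 ≈ 0.244

0.244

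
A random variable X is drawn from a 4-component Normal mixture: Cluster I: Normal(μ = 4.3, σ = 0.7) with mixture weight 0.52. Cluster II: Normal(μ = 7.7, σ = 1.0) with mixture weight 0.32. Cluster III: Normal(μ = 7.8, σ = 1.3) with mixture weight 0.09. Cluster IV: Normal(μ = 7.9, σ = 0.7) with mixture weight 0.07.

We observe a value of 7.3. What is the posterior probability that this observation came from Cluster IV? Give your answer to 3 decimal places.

0.161

Apply Bayes' rule: the posterior for each component is proportional to its prior times its likelihood at x.
Evaluate each component's likelihood at the observed value:
  f_I = (1/(0.7·√(2π)))·exp(−(7.3−4.3)²/(2·0.7²)) = 0.569918·exp(-9.18367) = 5.8532e-05
  f_II = (1/(1.0·√(2π)))·exp(−(7.3−7.7)²/(2·1.0²)) = 0.398942·exp(-0.08000) = 0.36827
  f_III = (1/(1.3·√(2π)))·exp(−(7.3−7.8)²/(2·1.3²)) = 0.306879·exp(-0.07396) = 0.285
  f_IV = (1/(0.7·√(2π)))·exp(−(7.3−7.9)²/(2·0.7²)) = 0.569918·exp(-0.36735) = 0.394707
Weight by the priors:
  w_I·f_I = 0.52 × 5.8532e-05 = 3.04366e-05
  w_II·f_II = 0.32 × 0.36827 = 0.117846
  w_III·f_III = 0.09 × 0.285 = 0.02565
  w_IV·f_IV = 0.07 × 0.394707 = 0.0276295
Marginal: 3.04366e-05 + 0.117846 + 0.02565 + 0.0276295 = 0.171156
P(Cluster IV | x) = 0.0276295 / 0.171156 ≈ 0.161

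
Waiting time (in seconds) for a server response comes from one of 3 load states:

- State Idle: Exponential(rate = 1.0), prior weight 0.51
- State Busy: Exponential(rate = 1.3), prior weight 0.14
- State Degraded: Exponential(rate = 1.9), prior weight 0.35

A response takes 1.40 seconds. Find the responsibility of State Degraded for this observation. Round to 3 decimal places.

Posterior ∝ prior × likelihood, so P(k | x) ∝ π_k f_k(x); normalise over all components.
Exponential densities:
  f_Idle = 0.246597
  f_Busy = 0.210633
  f_Degraded = 0.132902
Prior × likelihood for each component:
  π_Idle·f_Idle = 0.51 × 0.246597 = 0.125764
  π_Busy·f_Busy = 0.14 × 0.210633 = 0.0294887
  π_Degraded·f_Degraded = 0.35 × 0.132902 = 0.0465156
Marginal: 0.125764 + 0.0294887 + 0.0465156 = 0.201769
P(State Degraded | data) ≈ 0.231

0.231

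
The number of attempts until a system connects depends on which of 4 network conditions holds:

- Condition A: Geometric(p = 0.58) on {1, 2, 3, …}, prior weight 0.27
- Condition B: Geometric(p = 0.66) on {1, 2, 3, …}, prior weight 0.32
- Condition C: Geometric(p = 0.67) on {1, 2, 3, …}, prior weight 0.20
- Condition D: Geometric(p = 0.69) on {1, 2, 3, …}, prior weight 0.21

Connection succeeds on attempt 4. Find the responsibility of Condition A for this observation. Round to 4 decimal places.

P(component k | x) = w_k·f_k(x) / marginal(x), where marginal(x) = Σ_j w_j·f_j(x).
Component likelihoods at x = 4:
  f_A = 0.58·(1−0.58)^3 = 0.58·0.074088 = 0.042971
  f_B = 0.66·(1−0.66)^3 = 0.66·0.039304 = 0.0259406
  f_C = 0.67·(1−0.67)^3 = 0.67·0.035937 = 0.0240778
  f_D = 0.69·(1−0.69)^3 = 0.69·0.029791 = 0.0205558
Multiply by the mixture weights:
  w_A·f_A = 0.27 × 0.042971 = 0.0116022
  w_B·f_B = 0.32 × 0.0259406 = 0.008301
  w_C·f_C = 0.20 × 0.0240778 = 0.00481556
  w_D·f_D = 0.21 × 0.0205558 = 0.00431672
Sum: 0.0116022 + 0.008301 + 0.00481556 + 0.00431672 = 0.0290355
P(Condition A | x) ≈ 0.3996

0.3996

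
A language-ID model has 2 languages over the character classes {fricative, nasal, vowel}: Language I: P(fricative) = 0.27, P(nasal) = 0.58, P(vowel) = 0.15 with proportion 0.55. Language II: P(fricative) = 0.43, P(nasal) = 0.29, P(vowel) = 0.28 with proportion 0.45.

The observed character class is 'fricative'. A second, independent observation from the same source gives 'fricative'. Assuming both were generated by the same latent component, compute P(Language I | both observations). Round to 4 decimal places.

0.3252

Posterior ∝ prior × likelihood, so P(k | x) ∝ π_k f_k(x); normalise over all components.
Since both observations come from the same component, the likelihood for component k is f_k(x₁)·f_k(x₂).
  p_I = [0.27] × [0.27] = 0.0729
  p_II = [0.43] × [0.43] = 0.1849
Prior × likelihood for each component:
  π_I·p_I = 0.55 × 0.0729 = 0.040095
  π_II·p_II = 0.45 × 0.1849 = 0.083205
Marginal: 0.040095 + 0.083205 = 0.1233
P(Language I | data) ≈ 0.3252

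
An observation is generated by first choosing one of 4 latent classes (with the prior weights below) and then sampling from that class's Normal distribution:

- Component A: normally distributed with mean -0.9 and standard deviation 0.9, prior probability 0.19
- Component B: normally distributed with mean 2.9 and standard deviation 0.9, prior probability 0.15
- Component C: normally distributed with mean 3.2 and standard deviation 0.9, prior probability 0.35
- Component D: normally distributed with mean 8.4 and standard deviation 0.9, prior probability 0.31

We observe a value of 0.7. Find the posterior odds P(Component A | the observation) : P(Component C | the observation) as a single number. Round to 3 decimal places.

Only the two components matter; the odds are (P(Z=i) f_i(x)) / (P(Z=j) f_j(x)).
Component likelihoods at x = 0.7:
  f_A = 0.0912799
  f_B = 0.0223432
  f_C = 0.00935726
  f_D = 5.6497e-17
Posterior odds = (P(Z=A)·f_A) / (P(Z=C)·f_C) = (0.19·0.0912799) / (0.35·0.00935726) = 0.0173432 / 0.00327504 ≈ 5.296

5.296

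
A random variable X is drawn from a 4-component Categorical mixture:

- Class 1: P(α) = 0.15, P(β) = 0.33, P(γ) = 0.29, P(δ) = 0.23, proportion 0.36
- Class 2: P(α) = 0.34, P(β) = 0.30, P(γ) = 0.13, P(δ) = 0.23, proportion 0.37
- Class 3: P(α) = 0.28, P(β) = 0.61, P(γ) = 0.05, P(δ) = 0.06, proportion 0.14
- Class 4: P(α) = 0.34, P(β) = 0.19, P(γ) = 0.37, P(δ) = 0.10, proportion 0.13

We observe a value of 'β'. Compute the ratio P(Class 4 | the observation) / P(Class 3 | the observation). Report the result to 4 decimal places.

0.2892

Posterior odds = (w_i f_i(x)) / (w_j f_j(x)); the normalising sum cancels.
Component likelihoods at x = 'β':
  L_1 = P(β | comp) = 0.33
  L_2 = P(β | comp) = 0.30
  L_3 = P(β | comp) = 0.61
  L_4 = P(β | comp) = 0.19
0.0247 / 0.0854 ≈ 0.2892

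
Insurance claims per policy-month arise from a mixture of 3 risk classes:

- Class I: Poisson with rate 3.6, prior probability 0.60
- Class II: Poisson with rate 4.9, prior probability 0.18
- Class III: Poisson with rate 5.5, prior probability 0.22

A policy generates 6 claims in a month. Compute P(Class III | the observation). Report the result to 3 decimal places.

P(component k | x) = π_k·f_k(x) / marginal(x), where marginal(x) = Σ_j π_j·f_j(x).
Evaluate each component's likelihood at the observed value:
  L_I = e^(−3.6)·3.6^6/6! = 0.0826081
  L_II = e^(−4.9)·4.9^6/6! = 0.143153
  L_III = e^(−5.5)·5.5^6/6! = 0.157117
Unnormalised posteriors:
  π_I·L_I = 0.60 × 0.0826081 = 0.0495648
  π_II·L_II = 0.18 × 0.143153 = 0.0257676
  π_III·L_III = 0.22 × 0.157117 = 0.0345658
Denominator: 0.0495648 + 0.0257676 + 0.0345658 = 0.109898
Responsibility of Class III: 0.0345658 / 0.109898 ≈ 0.315

0.315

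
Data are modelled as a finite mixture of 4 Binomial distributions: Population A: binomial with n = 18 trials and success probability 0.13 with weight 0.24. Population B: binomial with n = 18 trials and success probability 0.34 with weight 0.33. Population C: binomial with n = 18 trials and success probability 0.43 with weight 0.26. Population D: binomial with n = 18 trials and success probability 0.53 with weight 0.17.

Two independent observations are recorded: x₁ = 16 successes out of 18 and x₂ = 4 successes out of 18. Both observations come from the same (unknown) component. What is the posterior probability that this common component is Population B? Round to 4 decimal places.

0.0393

P(component k | x) = π_k·f_k(x) / marginal(x), where marginal(x) = Σ_j π_j·f_j(x).
Since both observations come from the same component, the likelihood for component k is f_k(x₁)·f_k(x₂).
  f_A = [C(18,16)·0.13^16·0.87^2 = 153·6.65417e-15·0.7569 = 7.7059e-13] × [0.124384] = 9.58491e-14
  f_B = [C(18,16)·0.34^16·0.66^2 = 153·3.18906e-08·0.4356 = 2.12541e-06] × [0.121689] = 2.58639e-07
  f_C = [C(18,16)·0.43^16·0.57^2 = 153·1.36614e-06·0.3249 = 6.79104e-05] × [0.03998] = 2.71506e-06
  f_D = [C(18,16)·0.53^16·0.47^2 = 153·3.87627e-05·0.2209 = 0.00131009] × [0.00619719] = 8.11888e-06
Unnormalised posteriors:
  π_A·f_A = 0.24 × 9.58491e-14 = 2.30038e-14
  π_B·f_B = 0.33 × 2.58639e-07 = 8.53509e-08
  π_C·f_C = 0.26 × 2.71506e-06 = 7.05916e-07
  π_D·f_D = 0.17 × 8.11888e-06 = 1.38021e-06
Denominator: 2.30038e-14 + 8.53509e-08 + 7.05916e-07 + 1.38021e-06 = 2.17148e-06
So the posterior for Population B is 8.53509e-08 / 2.17148e-06 ≈ 0.0393.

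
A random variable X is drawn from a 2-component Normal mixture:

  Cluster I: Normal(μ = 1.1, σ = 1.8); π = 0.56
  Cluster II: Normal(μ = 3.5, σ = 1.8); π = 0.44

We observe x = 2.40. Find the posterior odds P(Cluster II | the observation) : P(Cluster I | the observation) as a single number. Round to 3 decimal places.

0.846

Posterior odds = (π_i f_i(x)) / (π_j f_j(x)); the normalising sum cancels.
Component likelihoods at x = 2.40:
  L_I = (1/(1.8·√(2π)))·exp(−(2.40−1.1)²/(2·1.8²)) = 0.221635·exp(-0.26080) = 0.170755
  L_II = (1/(1.8·√(2π)))·exp(−(2.40−3.5)²/(2·1.8²)) = 0.221635·exp(-0.18673) = 0.183883
0.0809087 / 0.0956226 ≈ 0.846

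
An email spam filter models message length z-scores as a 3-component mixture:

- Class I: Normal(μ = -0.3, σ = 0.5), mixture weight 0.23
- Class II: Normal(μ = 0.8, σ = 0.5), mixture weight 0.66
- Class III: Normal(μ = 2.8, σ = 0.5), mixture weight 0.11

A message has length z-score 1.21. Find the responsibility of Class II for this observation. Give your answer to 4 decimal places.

0.9935

Apply Bayes' rule: the posterior for each component is proportional to its prior times its likelihood at x.
Evaluate each component's likelihood at the observed value:
  f_I = 0.00834585
  f_II = 0.570073
  f_III = 0.0050823
Multiply by the mixture weights:
  π_I·f_I = 0.23 × 0.00834585 = 0.00191954
  π_II·f_II = 0.66 × 0.570073 = 0.376248
  π_III·f_III = 0.11 × 0.0050823 = 0.000559053
Normaliser: 0.00191954 + 0.376248 + 0.000559053 = 0.378727
P(Class II | x) = 0.376248 / 0.378727 ≈ 0.9935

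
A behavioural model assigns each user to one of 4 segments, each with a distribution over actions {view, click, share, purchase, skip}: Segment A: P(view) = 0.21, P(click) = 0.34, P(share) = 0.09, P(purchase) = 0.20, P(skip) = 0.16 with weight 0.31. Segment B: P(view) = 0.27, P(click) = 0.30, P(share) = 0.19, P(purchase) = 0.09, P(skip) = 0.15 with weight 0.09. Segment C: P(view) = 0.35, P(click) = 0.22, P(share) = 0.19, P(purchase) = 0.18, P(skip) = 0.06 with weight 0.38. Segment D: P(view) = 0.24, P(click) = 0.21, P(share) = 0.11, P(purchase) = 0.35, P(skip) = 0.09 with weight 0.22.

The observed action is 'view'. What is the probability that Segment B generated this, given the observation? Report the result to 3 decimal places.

The responsibility of component k is w_k f_k(x) divided by Σ_j w_j f_j(x).
Evaluate each component's likelihood at the observed value:
  p_A = P(view | comp) = 0.21
  p_B = P(view | comp) = 0.27
  p_C = P(view | comp) = 0.35
  p_D = P(view | comp) = 0.24
Prior × likelihood for each component:
  w_A·p_A = 0.31 × 0.21 = 0.0651
  w_B·p_B = 0.09 × 0.27 = 0.0243
  w_C·p_C = 0.38 × 0.35 = 0.133
  w_D·p_D = 0.22 × 0.24 = 0.0528
Sum: 0.0651 + 0.0243 + 0.133 + 0.0528 = 0.2752
P(Segment B | data) ≈ 0.088

0.088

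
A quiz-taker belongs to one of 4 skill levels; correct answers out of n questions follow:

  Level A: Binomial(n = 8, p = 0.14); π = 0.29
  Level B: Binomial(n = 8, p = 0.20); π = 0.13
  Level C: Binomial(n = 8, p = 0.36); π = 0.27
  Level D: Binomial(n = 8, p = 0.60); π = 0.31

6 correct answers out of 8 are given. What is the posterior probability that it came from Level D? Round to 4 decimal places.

0.9033

P(component k | x) = π_k·f_k(x) / marginal(x), where marginal(x) = Σ_j π_j·f_j(x).
Binomial probabilities:
  L_A = 0.000155928
  L_B = 0.00114688
  L_C = 0.0249651
  L_D = 0.209019
Prior × likelihood for each component:
  π_A·L_A = 0.29 × 0.000155928 = 4.5219e-05
  π_B·L_B = 0.13 × 0.00114688 = 0.000149094
  π_C·L_C = 0.27 × 0.0249651 = 0.00674057
  π_D·L_D = 0.31 × 0.209019 = 0.0647959
Evidence: 4.5219e-05 + 0.000149094 + 0.00674057 + 0.0647959 = 0.0717307
P(Level D | data) ≈ 0.9033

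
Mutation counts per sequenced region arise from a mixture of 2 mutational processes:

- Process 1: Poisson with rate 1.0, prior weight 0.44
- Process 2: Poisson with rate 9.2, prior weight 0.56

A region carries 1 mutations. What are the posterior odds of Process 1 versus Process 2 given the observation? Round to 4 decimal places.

Since P(k|x) ∝ π_k f_k(x), the posterior odds are π_i f_i(x) / (π_j f_j(x)).
Component likelihoods at x = 1 mutations:
  f_1 = e^(−1.0)·1.0^1/1! = 0.367879
  f_2 = e^(−9.2)·9.2^1/1! = 0.000929562
Posterior odds = (π_1·f_1) / (π_2·f_2) = (0.44·0.367879) / (0.56·0.000929562) = 0.161867 / 0.000520555 ≈ 310.9507

310.9507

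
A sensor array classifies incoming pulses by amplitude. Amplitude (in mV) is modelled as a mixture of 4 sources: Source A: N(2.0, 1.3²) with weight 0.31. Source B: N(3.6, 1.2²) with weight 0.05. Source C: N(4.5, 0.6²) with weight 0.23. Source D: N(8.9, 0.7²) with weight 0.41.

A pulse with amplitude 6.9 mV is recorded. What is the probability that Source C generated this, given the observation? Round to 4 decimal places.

By Bayes' theorem, P(k | x) = π_k f_k(x) / Σ_j π_j f_j(x).
Component likelihoods at x = 6.9 mV:
  p_A = 0.00025231
  p_B = 0.00757797
  p_C = 0.00022305
  p_D = 0.00962014
Multiply by the mixture weights:
  π_A·p_A = 0.31 × 0.00025231 = 7.8216e-05
  π_B·p_B = 0.05 × 0.00757797 = 0.000378898
  π_C·p_C = 0.23 × 0.00022305 = 5.13016e-05
  π_D·p_D = 0.41 × 0.00962014 = 0.00394426
Sum: 7.8216e-05 + 0.000378898 + 5.13016e-05 + 0.00394426 = 0.00445267
So the posterior for Source C is 5.13016e-05 / 0.00445267 ≈ 0.0115.

0.0115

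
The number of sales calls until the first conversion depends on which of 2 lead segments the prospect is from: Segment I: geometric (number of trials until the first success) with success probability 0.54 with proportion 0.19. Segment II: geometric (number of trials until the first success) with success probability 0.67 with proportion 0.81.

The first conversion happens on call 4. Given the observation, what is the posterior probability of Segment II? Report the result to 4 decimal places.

Apply Bayes' rule: the posterior for each component is proportional to its prior times its likelihood at x.
Evaluate each component's likelihood at the observed value:
  f_I = 0.0525614
  f_II = 0.0240778
Prior × likelihood for each component:
  w_I·f_I = 0.19 × 0.0525614 = 0.00998667
  w_II·f_II = 0.81 × 0.0240778 = 0.019503
Evidence: 0.00998667 + 0.019503 = 0.0294897
So the posterior for Segment II is 0.019503 / 0.0294897 ≈ 0.6614.

0.6614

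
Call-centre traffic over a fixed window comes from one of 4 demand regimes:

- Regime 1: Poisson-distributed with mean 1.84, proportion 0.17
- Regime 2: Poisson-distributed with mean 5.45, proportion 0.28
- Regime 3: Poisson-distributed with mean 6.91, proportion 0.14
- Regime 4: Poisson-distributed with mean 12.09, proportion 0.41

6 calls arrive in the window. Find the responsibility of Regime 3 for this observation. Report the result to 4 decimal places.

By Bayes' theorem, P(k | x) = π_k f_k(x) / Σ_j π_j f_j(x).
Component likelihoods at x = 6 calls:
  L_1 = 0.00855998
  L_2 = 0.156366
  L_3 = 0.150855
  L_4 = 0.0243559
Unnormalised posteriors:
  π_1·L_1 = 0.17 × 0.00855998 = 0.0014552
  π_2·L_2 = 0.28 × 0.156366 = 0.0437824
  π_3·L_3 = 0.14 × 0.150855 = 0.0211198
  π_4·L_4 = 0.41 × 0.0243559 = 0.00998594
Marginal: 0.0014552 + 0.0437824 + 0.0211198 + 0.00998594 = 0.0763433
P(Regime 3 | x) = 0.0211198 / 0.0763433 ≈ 0.2766

0.2766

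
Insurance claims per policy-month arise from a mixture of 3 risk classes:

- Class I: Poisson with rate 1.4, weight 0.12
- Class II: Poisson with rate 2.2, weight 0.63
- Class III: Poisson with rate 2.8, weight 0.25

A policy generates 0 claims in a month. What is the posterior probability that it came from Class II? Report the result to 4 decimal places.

By Bayes' theorem, P(k | x) = P(Z=k) f_k(x) / Σ_j P(Z=j) f_j(x).
Poisson probabilities:
  L_I = 0.246597
  L_II = 0.110803
  L_III = 0.0608101
Weight by the priors:
  P(Z=I)·L_I = 0.12 × 0.246597 = 0.0295916
  P(Z=II)·L_II = 0.63 × 0.110803 = 0.069806
  P(Z=III)·L_III = 0.25 × 0.0608101 = 0.0152025
Normaliser: 0.0295916 + 0.069806 + 0.0152025 = 0.1146
So the posterior for Class II is 0.069806 / 0.1146 ≈ 0.6091.

0.6091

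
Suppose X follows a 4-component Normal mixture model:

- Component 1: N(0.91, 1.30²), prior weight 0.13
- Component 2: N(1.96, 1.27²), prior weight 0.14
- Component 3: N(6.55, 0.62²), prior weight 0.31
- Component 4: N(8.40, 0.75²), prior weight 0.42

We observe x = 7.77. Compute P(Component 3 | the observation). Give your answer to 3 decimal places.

0.155

P(component k | x) = w_k·f_k(x) / marginal(x), where marginal(x) = Σ_j w_j·f_j(x).
Normal densities:
  L_1 = 2.75615e-07
  L_2 = 8.96334e-06
  L_3 = 0.0928373
  L_4 = 0.373792
Weight by the priors:
  w_1·L_1 = 0.13 × 2.75615e-07 = 3.58299e-08
  w_2·L_2 = 0.14 × 8.96334e-06 = 1.25487e-06
  w_3·L_3 = 0.31 × 0.0928373 = 0.0287796
  w_4·L_4 = 0.42 × 0.373792 = 0.156993
Sum: 3.58299e-08 + 1.25487e-06 + 0.0287796 + 0.156993 = 0.185773
P(Component 3 | the observation) = 0.0287796 / 0.185773 ≈ 0.155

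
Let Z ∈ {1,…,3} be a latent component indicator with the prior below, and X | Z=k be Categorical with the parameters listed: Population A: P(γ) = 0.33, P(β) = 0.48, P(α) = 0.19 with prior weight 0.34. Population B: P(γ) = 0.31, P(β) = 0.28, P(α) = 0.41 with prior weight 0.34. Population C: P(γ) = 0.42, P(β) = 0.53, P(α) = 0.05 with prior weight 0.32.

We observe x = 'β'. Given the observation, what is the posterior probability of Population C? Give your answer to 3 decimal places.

Posterior ∝ prior × likelihood, so P(k | x) ∝ P(Z=k) f_k(x); normalise over all components.
Evaluate each component's likelihood at the observed value:
  L_A = 0.48
  L_B = 0.28
  L_C = 0.53
Multiply by the mixture weights:
  P(Z=A)·L_A = 0.34 × 0.48 = 0.1632
  P(Z=B)·L_B = 0.34 × 0.28 = 0.0952
  P(Z=C)·L_C = 0.32 × 0.53 = 0.1696
Sum: 0.1632 + 0.0952 + 0.1696 = 0.428
Responsibility of Population C: 0.1696 / 0.428 ≈ 0.396

0.396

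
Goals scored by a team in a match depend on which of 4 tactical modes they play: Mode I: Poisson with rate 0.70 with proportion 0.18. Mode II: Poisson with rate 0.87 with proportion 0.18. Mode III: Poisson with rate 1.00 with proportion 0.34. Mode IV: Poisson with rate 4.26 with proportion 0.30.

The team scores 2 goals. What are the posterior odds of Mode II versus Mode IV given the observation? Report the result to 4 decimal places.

0.7424

Only the two components matter; the odds are (P(Z=i) f_i(x)) / (P(Z=j) f_j(x)).
Evaluate each component's likelihood at the observed value:
  f_I = 0.121663
  f_II = 0.158552
  f_III = 0.18394
  f_IV = 0.128143
Odds = (0.18/0.30) × (0.158552/0.128143) = 0.6 × 1.23731 ≈ 0.7424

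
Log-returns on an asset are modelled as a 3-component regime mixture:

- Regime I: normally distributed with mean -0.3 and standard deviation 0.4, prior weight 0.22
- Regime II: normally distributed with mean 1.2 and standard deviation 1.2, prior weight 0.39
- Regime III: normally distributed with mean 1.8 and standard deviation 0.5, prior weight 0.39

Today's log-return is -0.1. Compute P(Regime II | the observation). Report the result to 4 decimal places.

Apply Bayes' rule: the posterior for each component is proportional to its prior times its likelihood at x.
Evaluate each component's likelihood at the observed value:
  L_I = (1/(0.4·√(2π)))·exp(−(-0.1−-0.3)²/(2·0.4²)) = 0.997356·exp(-0.12500) = 0.880163
  L_II = (1/(1.2·√(2π)))·exp(−(-0.1−1.2)²/(2·1.2²)) = 0.332452·exp(-0.58681) = 0.184877
  L_III = (1/(0.5·√(2π)))·exp(−(-0.1−1.8)²/(2·0.5²)) = 0.797885·exp(-7.22000) = 0.000583894
Multiply by the mixture weights:
  π_I·L_I = 0.22 × 0.880163 = 0.193636
  π_II·L_II = 0.39 × 0.184877 = 0.072102
  π_III·L_III = 0.39 × 0.000583894 = 0.000227719
Normaliser: 0.193636 + 0.072102 + 0.000227719 = 0.265966
Responsibility of Regime II: 0.072102 / 0.265966 ≈ 0.2711

0.2711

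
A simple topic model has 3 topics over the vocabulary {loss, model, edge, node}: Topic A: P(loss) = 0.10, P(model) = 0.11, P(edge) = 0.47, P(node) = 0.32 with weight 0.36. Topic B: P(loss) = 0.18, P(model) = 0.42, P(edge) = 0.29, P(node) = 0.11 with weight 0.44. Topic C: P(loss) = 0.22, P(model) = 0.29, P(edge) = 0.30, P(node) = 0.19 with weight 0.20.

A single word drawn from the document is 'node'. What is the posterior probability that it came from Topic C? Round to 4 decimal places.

The responsibility of component k is w_k f_k(x) divided by Σ_j w_j f_j(x).
Evaluate each component's likelihood at the observed value:
  p_A = P(node | comp) = 0.32
  p_B = P(node | comp) = 0.11
  p_C = P(node | comp) = 0.19
Weight by the priors:
  w_A·p_A = 0.36 × 0.32 = 0.1152
  w_B·p_B = 0.44 × 0.11 = 0.0484
  w_C·p_C = 0.20 × 0.19 = 0.038
Normaliser: 0.1152 + 0.0484 + 0.038 = 0.2016
So the posterior for Topic C is 0.038 / 0.2016 ≈ 0.1885.

0.1885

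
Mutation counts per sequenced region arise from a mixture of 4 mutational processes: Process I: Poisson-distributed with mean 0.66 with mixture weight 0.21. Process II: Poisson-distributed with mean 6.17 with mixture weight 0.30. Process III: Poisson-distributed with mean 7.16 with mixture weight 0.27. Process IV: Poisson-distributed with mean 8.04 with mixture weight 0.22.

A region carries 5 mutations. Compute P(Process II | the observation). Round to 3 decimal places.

By Bayes' theorem, P(k | x) = w_k f_k(x) / Σ_j w_j f_j(x).
Component likelihoods at x = 5 mutations:
  p_I = 0.000539391
  p_II = 0.155829
  p_III = 0.121853
  p_IV = 0.0902342
Weight by the priors:
  w_I·p_I = 0.21 × 0.000539391 = 0.000113272
  w_II·p_II = 0.30 × 0.155829 = 0.0467486
  w_III·p_III = 0.27 × 0.121853 = 0.0329002
  w_IV·p_IV = 0.22 × 0.0902342 = 0.0198515
Sum: 0.000113272 + 0.0467486 + 0.0329002 + 0.0198515 = 0.0996137
P(Process II | x) = 0.0467486 / 0.0996137 ≈ 0.469

0.469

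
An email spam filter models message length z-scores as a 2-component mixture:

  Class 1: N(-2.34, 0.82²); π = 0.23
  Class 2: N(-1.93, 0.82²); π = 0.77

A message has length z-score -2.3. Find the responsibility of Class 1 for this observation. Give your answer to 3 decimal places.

0.248

The responsibility of component k is P(Z=k) f_k(x) divided by Σ_j P(Z=j) f_j(x).
Component likelihoods at x = -2.3:
  p_1 = 0.485936
  p_2 = 0.439425
Multiply by the mixture weights:
  P(Z=1)·p_1 = 0.23 × 0.485936 = 0.111765
  P(Z=2)·p_2 = 0.77 × 0.439425 = 0.338358
Sum: 0.111765 + 0.338358 = 0.450123
So the posterior for Class 1 is 0.111765 / 0.450123 ≈ 0.248.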